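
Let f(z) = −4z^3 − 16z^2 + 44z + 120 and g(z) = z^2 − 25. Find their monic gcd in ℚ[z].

Repeated division with remainder:
  −4z^3 − 16z^2 + 44z + 120 = (−4z − 16)(z^2 − 25) + (−56z − 280)
  z^2 − 25 = (−(1/56)z + 5/56)(−56z − 280) + (0)
Last nonzero remainder: −56z − 280. Dividing through by −56 gives the monic gcd z + 5.

z + 5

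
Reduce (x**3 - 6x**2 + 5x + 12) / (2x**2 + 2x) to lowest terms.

(x**2 - 7x + 12)/(2x)

Repeated division with remainder:
  x**3 - 6x**2 + 5x + 12 = ((1/2)x - 7/2)(2x**2 + 2x) + (12x + 12)
  2x**2 + 2x = ((1/6)x)(12x + 12) + (0)
Last nonzero remainder: 12x + 12. Dividing through by 12 gives the monic gcd x + 1.
Cancel x + 1 from numerator and denominator to get the reduced form.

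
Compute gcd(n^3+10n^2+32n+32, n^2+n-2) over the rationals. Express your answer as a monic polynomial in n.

n+2

Euclidean algorithm in ℚ[n]:
  n^3+10n^2+32n+32 = (n+9)(n^2+n-2) + (25n+50)
  n^2+n-2 = ((1/25)n-1/25)(25n+50) + (0)
Last nonzero remainder: 25n+50. Dividing through by 25 gives the monic gcd n+2.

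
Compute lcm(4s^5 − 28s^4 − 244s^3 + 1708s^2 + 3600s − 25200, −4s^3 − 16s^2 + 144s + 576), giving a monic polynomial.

Repeated division with remainder:
  4s^5 − 28s^4 − 244s^3 + 1708s^2 + 3600s − 25200 = (−s^2 + 11s − 19)(−4s^3 − 16s^2 + 144s + 576) + (396s^2 − 14256)
  −4s^3 − 16s^2 + 144s + 576 = (−(1/99)s − 4/99)(396s^2 − 14256) + (0)
Last nonzero remainder: 396s^2 − 14256. Dividing through by 396 gives the monic gcd s^2 − 36.
Then lcm(f, g) = f·g / gcd(f, g); expanding and making the result monic gives the answer.

s^6 − 3s^5 − 89s^4 + 183s^3 + 2608s^2 − 2700s − 25200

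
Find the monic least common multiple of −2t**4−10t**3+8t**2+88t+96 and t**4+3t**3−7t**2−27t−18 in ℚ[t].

t**6+9t**5+19t**4−45t**3−236t**2−324t−144

Apply the Euclidean algorithm:
  −2t**4−10t**3+8t**2+88t+96 = (−2)(t**4+3t**3−7t**2−27t−18) + (−4t**3−6t**2+34t+60)
  t**4+3t**3−7t**2−27t−18 = (−(1/4)t−3/8)(−4t**3−6t**2+34t+60) + (−(3/4)t**2+(3/4)t+9/2)
  −4t**3−6t**2+34t+60 = ((16/3)t+40/3)(−(3/4)t**2+(3/4)t+9/2) + (0)
Last nonzero remainder: −(3/4)t**2+(3/4)t+9/2. Dividing through by −3/4 gives the monic gcd t**2−t−6.
Then lcm(f, g) = f·g / gcd(f, g); expanding and making the result monic gives the answer.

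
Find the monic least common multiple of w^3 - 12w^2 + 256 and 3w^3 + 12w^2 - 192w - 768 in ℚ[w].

w^4 - 4w^3 - 96w^2 + 256w + 2048

Repeated division with remainder:
  w^3 - 12w^2 + 256 = (1/3)(3w^3 + 12w^2 - 192w - 768) + (-16w^2 + 64w + 512)
  3w^3 + 12w^2 - 192w - 768 = (-(3/16)w - 3/2)(-16w^2 + 64w + 512) + (0)
Last nonzero remainder: -16w^2 + 64w + 512. Dividing through by -16 gives the monic gcd w^2 - 4w - 32.
Then lcm(f, g) = f·g / gcd(f, g); expanding and making the result monic gives the answer.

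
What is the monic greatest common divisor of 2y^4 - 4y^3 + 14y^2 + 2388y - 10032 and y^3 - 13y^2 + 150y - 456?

y^3 - 13y^2 + 150y - 456

Euclidean algorithm in ℚ[y]:
  2y^4 - 4y^3 + 14y^2 + 2388y - 10032 = (2y + 22)(y^3 - 13y^2 + 150y - 456) + (0)
The last nonzero remainder y^3 - 13y^2 + 150y - 456 is already monic.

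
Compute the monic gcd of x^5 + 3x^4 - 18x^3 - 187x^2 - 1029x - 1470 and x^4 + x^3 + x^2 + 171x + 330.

x^2 + 7x + 10

Apply the Euclidean algorithm:
  x^5 + 3x^4 - 18x^3 - 187x^2 - 1029x - 1470 = (x + 2)(x^4 + x^3 + x^2 + 171x + 330) + (-21x^3 - 360x^2 - 1701x - 2130)
  x^4 + x^3 + x^2 + 171x + 330 = (-(1/21)x + 113/147)(-21x^3 - 360x^2 - 1701x - 2130) + ((9640/49)x^2 + (9640/7)x + 96400/49)
  -21x^3 - 360x^2 - 1701x - 2130 = (-(1029/9640)x - 10437/9640)((9640/49)x^2 + (9640/7)x + 96400/49) + (0)
Last nonzero remainder: (9640/49)x^2 + (9640/7)x + 96400/49. Dividing through by 9640/49 gives the monic gcd x^2 + 7x + 10.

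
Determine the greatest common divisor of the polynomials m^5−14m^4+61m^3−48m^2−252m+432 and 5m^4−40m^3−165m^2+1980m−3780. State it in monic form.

m^2−9m+18

Repeated division with remainder:
  m^5−14m^4+61m^3−48m^2−252m+432 = ((1/5)m−6/5)(5m^4−40m^3−165m^2+1980m−3780) + (46m^3−642m^2+2880m−4104)
  5m^4−40m^3−165m^2+1980m−3780 = ((5/46)m+685/1058)(46m^3−642m^2+2880m−4104) + (−(33000/529)m^2+(297000/529)m−594000/529)
  46m^3−642m^2+2880m−4104 = (−(12167/16500)m+10051/2750)(−(33000/529)m^2+(297000/529)m−594000/529) + (0)
Last nonzero remainder: −(33000/529)m^2+(297000/529)m−594000/529. Dividing through by −33000/529 gives the monic gcd m^2−9m+18.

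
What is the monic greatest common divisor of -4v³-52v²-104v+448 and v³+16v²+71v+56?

v²+15v+56

Apply the Euclidean algorithm:
  -4v³-52v²-104v+448 = (-4)(v³+16v²+71v+56) + (12v²+180v+672)
  v³+16v²+71v+56 = ((1/12)v+1/12)(12v²+180v+672) + (0)
Last nonzero remainder: 12v²+180v+672. Dividing through by 12 gives the monic gcd v²+15v+56.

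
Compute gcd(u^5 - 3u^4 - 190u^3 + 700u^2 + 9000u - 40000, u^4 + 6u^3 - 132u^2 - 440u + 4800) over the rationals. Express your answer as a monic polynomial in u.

u^3 + 12u^2 - 60u - 800

Euclidean algorithm in ℚ[u]:
  u^5 - 3u^4 - 190u^3 + 700u^2 + 9000u - 40000 = (u - 9)(u^4 + 6u^3 - 132u^2 - 440u + 4800) + (-4u^3 - 48u^2 + 240u + 3200)
  u^4 + 6u^3 - 132u^2 - 440u + 4800 = (-(1/4)u + 3/2)(-4u^3 - 48u^2 + 240u + 3200) + (0)
Last nonzero remainder: -4u^3 - 48u^2 + 240u + 3200. Dividing through by -4 gives the monic gcd u^3 + 12u^2 - 60u - 800.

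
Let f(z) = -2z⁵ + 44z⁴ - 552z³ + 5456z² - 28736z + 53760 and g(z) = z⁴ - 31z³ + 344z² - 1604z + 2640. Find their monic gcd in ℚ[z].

Euclidean algorithm in ℚ[z]:
  -2z⁵ + 44z⁴ - 552z³ + 5456z² - 28736z + 53760 = (-2z - 18)(z⁴ - 31z³ + 344z² - 1604z + 2640) + (-422z³ + 8440z² - 52328z + 101280)
  z⁴ - 31z³ + 344z² - 1604z + 2640 = (-(1/422)z + 11/422)(-422z³ + 8440z² - 52328z + 101280) + (0)
Last nonzero remainder: -422z³ + 8440z² - 52328z + 101280. Dividing through by -422 gives the monic gcd z³ - 20z² + 124z - 240.

z³ - 20z² + 124z - 240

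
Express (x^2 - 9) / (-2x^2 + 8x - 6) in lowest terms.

(-x - 3)/(2x - 2)

Euclidean algorithm in ℚ[x]:
  x^2 - 9 = (-1/2)(-2x^2 + 8x - 6) + (4x - 12)
  -2x^2 + 8x - 6 = (-(1/2)x + 1/2)(4x - 12) + (0)
Last nonzero remainder: 4x - 12. Dividing through by 4 gives the monic gcd x - 3.
Cancel x - 3 from numerator and denominator to get the reduced form.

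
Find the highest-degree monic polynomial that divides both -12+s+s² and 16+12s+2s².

By polynomial division,
  s²+s-12 = (1/2)(2s²+12s+16) + (-5s-20)
  2s²+12s+16 = (-(2/5)s-4/5)(-5s-20) + (0)
Last nonzero remainder: -5s-20. Dividing through by -5 gives the monic gcd s+4.

4+s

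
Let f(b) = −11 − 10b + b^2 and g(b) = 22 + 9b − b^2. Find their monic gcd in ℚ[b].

Apply the Euclidean algorithm:
  b^2 − 10b − 11 = (−1)(−b^2 + 9b + 22) + (−b + 11)
  −b^2 + 9b + 22 = (b + 2)(−b + 11) + (0)
Last nonzero remainder: −b + 11. Dividing through by −1 gives the monic gcd b − 11.

−11 + b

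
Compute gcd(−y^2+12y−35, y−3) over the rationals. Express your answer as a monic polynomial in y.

By polynomial division,
  −y^2+12y−35 = (−y+9)(y−3) + (−8)
  y−3 = (−(1/8)y+3/8)(−8) + (0)
The last nonzero remainder is the constant −8, so the polynomials are coprime and gcd = 1.

1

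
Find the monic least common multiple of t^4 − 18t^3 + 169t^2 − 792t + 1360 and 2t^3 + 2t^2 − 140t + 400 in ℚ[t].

t^5 − 8t^4 − 11t^3 + 898t^2 − 6560t + 13600

Repeated division with remainder:
  t^4 − 18t^3 + 169t^2 − 792t + 1360 = ((1/2)t − 19/2)(2t^3 + 2t^2 − 140t + 400) + (258t^2 − 2322t + 5160)
  2t^3 + 2t^2 − 140t + 400 = ((1/129)t + 10/129)(258t^2 − 2322t + 5160) + (0)
Last nonzero remainder: 258t^2 − 2322t + 5160. Dividing through by 258 gives the monic gcd t^2 − 9t + 20.
Then lcm(f, g) = f·g / gcd(f, g); expanding and making the result monic gives the answer.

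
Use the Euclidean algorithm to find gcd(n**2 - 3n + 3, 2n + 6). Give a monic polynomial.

1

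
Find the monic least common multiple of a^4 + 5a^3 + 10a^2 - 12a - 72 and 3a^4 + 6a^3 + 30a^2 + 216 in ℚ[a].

a^6 + 3a^5 + 6a^4 - 2a^3 + 12a^2 + 72a - 432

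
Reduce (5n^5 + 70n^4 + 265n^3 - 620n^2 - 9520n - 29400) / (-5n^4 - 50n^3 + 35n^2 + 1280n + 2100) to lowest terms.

(-n^2 - 6n - 28)/(n + 2)

By polynomial division,
  5n^5 + 70n^4 + 265n^3 - 620n^2 - 9520n - 29400 = (-n - 4)(-5n^4 - 50n^3 + 35n^2 + 1280n + 2100) + (100n^3 + 800n^2 - 2300n - 21000)
  -5n^4 - 50n^3 + 35n^2 + 1280n + 2100 = (-(1/20)n - 1/10)(100n^3 + 800n^2 - 2300n - 21000) + (0)
Last nonzero remainder: 100n^3 + 800n^2 - 2300n - 21000. Dividing through by 100 gives the monic gcd n^3 + 8n^2 - 23n - 210.
Cancel n^3 + 8n^2 - 23n - 210 from numerator and denominator to get the reduced form.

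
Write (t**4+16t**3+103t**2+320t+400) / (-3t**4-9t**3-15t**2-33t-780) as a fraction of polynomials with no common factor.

By polynomial division,
  t**4+16t**3+103t**2+320t+400 = (-1/3)(-3t**4-9t**3-15t**2-33t-780) + (13t**3+98t**2+309t+140)
  -3t**4-9t**3-15t**2-33t-780 = (-(3/13)t+177/169)(13t**3+98t**2+309t+140) + (-(7830/169)t**2-(54810/169)t-156600/169)
  13t**3+98t**2+309t+140 = (-(2197/7830)t-1183/7830)(-(7830/169)t**2-(54810/169)t-156600/169) + (0)
Last nonzero remainder: -(7830/169)t**2-(54810/169)t-156600/169. Dividing through by -7830/169 gives the monic gcd t**2+7t+20.
Cancel t**2+7t+20 from numerator and denominator to get the reduced form.

(-t**2-9t-20)/(3t**2-12t+39)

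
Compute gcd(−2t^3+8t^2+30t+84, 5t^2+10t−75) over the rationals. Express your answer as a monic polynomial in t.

1

Repeated division with remainder:
  −2t^3+8t^2+30t+84 = (−(2/5)t+12/5)(5t^2+10t−75) + (−24t+264)
  5t^2+10t−75 = (−(5/24)t−65/24)(−24t+264) + (640)
  −24t+264 = (−(3/80)t+33/80)(640) + (0)
The last nonzero remainder is the constant 640, so the polynomials are coprime and gcd = 1.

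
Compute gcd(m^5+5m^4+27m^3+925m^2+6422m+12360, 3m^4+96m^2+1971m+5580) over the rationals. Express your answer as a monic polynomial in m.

m^2+9m+20

Apply the Euclidean algorithm:
  m^5+5m^4+27m^3+925m^2+6422m+12360 = ((1/3)m+5/3)(3m^4+96m^2+1971m+5580) + (-5m^3+108m^2+1277m+3060)
  3m^4+96m^2+1971m+5580 = (-(3/5)m-324/25)(-5m^3+108m^2+1277m+3060) + ((56547/25)m^2+(508923/25)m+226188/5)
  -5m^3+108m^2+1277m+3060 = (-(125/56547)m+425/6283)((56547/25)m^2+(508923/25)m+226188/5) + (0)
Last nonzero remainder: (56547/25)m^2+(508923/25)m+226188/5. Dividing through by 56547/25 gives the monic gcd m^2+9m+20.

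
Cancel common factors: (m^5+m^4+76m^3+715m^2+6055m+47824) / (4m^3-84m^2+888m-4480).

Euclidean algorithm in ℚ[m]:
  m^5+m^4+76m^3+715m^2+6055m+47824 = ((1/4)m^2+(11/2)m+79)(4m^3-84m^2+888m-4480) + (3587m^2-39457m+401744)
  4m^3-84m^2+888m-4480 = ((4/3587)m-40/3587)(3587m^2-39457m+401744) + (0)
Last nonzero remainder: 3587m^2-39457m+401744. Dividing through by 3587 gives the monic gcd m^2-11m+112.
Cancel m^2-11m+112 from numerator and denominator to get the reduced form.

(m^3+12m^2+96m+427)/(4m-40)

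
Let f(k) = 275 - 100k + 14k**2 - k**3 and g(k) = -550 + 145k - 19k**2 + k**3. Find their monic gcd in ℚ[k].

Apply the Euclidean algorithm:
  -k**3 + 14k**2 - 100k + 275 = (-1)(k**3 - 19k**2 + 145k - 550) + (-5k**2 + 45k - 275)
  k**3 - 19k**2 + 145k - 550 = (-(1/5)k + 2)(-5k**2 + 45k - 275) + (0)
Last nonzero remainder: -5k**2 + 45k - 275. Dividing through by -5 gives the monic gcd k**2 - 9k + 55.

55 - 9k + k**2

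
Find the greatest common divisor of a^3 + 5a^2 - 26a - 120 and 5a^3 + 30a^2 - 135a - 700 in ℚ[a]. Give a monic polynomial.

a^2 - a - 20

Repeated division with remainder:
  a^3 + 5a^2 - 26a - 120 = (1/5)(5a^3 + 30a^2 - 135a - 700) + (-a^2 + a + 20)
  5a^3 + 30a^2 - 135a - 700 = (-5a - 35)(-a^2 + a + 20) + (0)
Last nonzero remainder: -a^2 + a + 20. Dividing through by -1 gives the monic gcd a^2 - a - 20.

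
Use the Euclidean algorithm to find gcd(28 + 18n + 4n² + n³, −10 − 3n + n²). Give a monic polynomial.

2 + n

Euclidean algorithm in ℚ[n]:
  n³ + 4n² + 18n + 28 = (n + 7)(n² − 3n − 10) + (49n + 98)
  n² − 3n − 10 = ((1/49)n − 5/49)(49n + 98) + (0)
Last nonzero remainder: 49n + 98. Dividing through by 49 gives the monic gcd n + 2.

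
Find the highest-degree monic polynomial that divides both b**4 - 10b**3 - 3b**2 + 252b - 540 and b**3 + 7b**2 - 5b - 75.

By polynomial division,
  b**4 - 10b**3 - 3b**2 + 252b - 540 = (b - 17)(b**3 + 7b**2 - 5b - 75) + (121b**2 + 242b - 1815)
  b**3 + 7b**2 - 5b - 75 = ((1/121)b + 5/121)(121b**2 + 242b - 1815) + (0)
Last nonzero remainder: 121b**2 + 242b - 1815. Dividing through by 121 gives the monic gcd b**2 + 2b - 15.

b**2 + 2b - 15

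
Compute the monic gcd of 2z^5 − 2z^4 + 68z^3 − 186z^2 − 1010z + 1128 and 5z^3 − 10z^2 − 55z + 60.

z^3 − 2z^2 − 11z + 12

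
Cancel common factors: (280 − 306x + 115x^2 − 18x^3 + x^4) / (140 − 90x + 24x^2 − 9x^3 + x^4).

(20 − 9x + x^2)/(10 + x^2)

Euclidean algorithm in ℚ[x]:
  x^4 − 18x^3 + 115x^2 − 306x + 280 = (x^4 − 9x^3 + 24x^2 − 90x + 140) + (−9x^3 + 91x^2 − 216x + 140)
  x^4 − 9x^3 + 24x^2 − 90x + 140 = (−(1/9)x − 10/81)(−9x^3 + 91x^2 − 216x + 140) + ((910/81)x^2 − (910/9)x + 12740/81)
  −9x^3 + 91x^2 − 216x + 140 = (−(729/910)x + 81/91)((910/81)x^2 − (910/9)x + 12740/81) + (0)
Last nonzero remainder: (910/81)x^2 − (910/9)x + 12740/81. Dividing through by 910/81 gives the monic gcd x^2 − 9x + 14.
Cancel x^2 − 9x + 14 from numerator and denominator to get the reduced form.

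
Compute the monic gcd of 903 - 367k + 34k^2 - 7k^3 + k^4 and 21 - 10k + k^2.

Apply the Euclidean algorithm:
  k^4 - 7k^3 + 34k^2 - 367k + 903 = (k^2 + 3k + 43)(k^2 - 10k + 21) + (0)
The last nonzero remainder k^2 - 10k + 21 is already monic.

21 - 10k + k^2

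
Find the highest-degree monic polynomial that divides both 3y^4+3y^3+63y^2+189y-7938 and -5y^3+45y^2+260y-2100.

y^2+y-42

Euclidean algorithm in ℚ[y]:
  3y^4+3y^3+63y^2+189y-7938 = (-(3/5)y-6)(-5y^3+45y^2+260y-2100) + (489y^2+489y-20538)
  -5y^3+45y^2+260y-2100 = (-(5/489)y+50/489)(489y^2+489y-20538) + (0)
Last nonzero remainder: 489y^2+489y-20538. Dividing through by 489 gives the monic gcd y^2+y-42.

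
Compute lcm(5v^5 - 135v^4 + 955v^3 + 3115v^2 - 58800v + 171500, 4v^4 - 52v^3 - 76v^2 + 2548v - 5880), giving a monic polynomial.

Apply the Euclidean algorithm:
  5v^5 - 135v^4 + 955v^3 + 3115v^2 - 58800v + 171500 = ((5/4)v - 35/2)(4v^4 - 52v^3 - 76v^2 + 2548v - 5880) + (140v^3 - 1400v^2 - 6860v + 68600)
  4v^4 - 52v^3 - 76v^2 + 2548v - 5880 = ((1/35)v - 3/35)(140v^3 - 1400v^2 - 6860v + 68600) + (0)
Last nonzero remainder: 140v^3 - 1400v^2 - 6860v + 68600. Dividing through by 140 gives the monic gcd v^3 - 10v^2 - 49v + 490.
Then lcm(f, g) = f·g / gcd(f, g); expanding and making the result monic gives the answer.

v^6 - 30v^5 + 272v^4 + 50v^3 - 13629v^2 + 69580v - 102900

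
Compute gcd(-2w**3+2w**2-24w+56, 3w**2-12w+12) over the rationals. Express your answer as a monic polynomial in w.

Euclidean algorithm in ℚ[w]:
  -2w**3+2w**2-24w+56 = (-(2/3)w-2)(3w**2-12w+12) + (-40w+80)
  3w**2-12w+12 = (-(3/40)w+3/20)(-40w+80) + (0)
Last nonzero remainder: -40w+80. Dividing through by -40 gives the monic gcd w-2.

w-2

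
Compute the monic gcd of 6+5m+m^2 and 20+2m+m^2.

Apply the Euclidean algorithm:
  m^2+5m+6 = (m^2+2m+20) + (3m−14)
  m^2+2m+20 = ((1/3)m+20/9)(3m−14) + (460/9)
  3m−14 = ((27/460)m−63/230)(460/9) + (0)
The last nonzero remainder is the constant 460/9, so the polynomials are coprime and gcd = 1.

1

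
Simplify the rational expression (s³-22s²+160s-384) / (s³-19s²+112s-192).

Repeated division with remainder:
  s³-22s²+160s-384 = (s³-19s²+112s-192) + (-3s²+48s-192)
  s³-19s²+112s-192 = (-(1/3)s+1)(-3s²+48s-192) + (0)
Last nonzero remainder: -3s²+48s-192. Dividing through by -3 gives the monic gcd s²-16s+64.
Cancel s²-16s+64 from numerator and denominator to get the reduced form.

(s-6)/(s-3)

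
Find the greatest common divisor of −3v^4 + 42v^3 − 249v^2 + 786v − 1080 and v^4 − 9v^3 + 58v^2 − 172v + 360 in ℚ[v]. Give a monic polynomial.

v^2 − 5v + 18

Apply the Euclidean algorithm:
  −3v^4 + 42v^3 − 249v^2 + 786v − 1080 = (−3)(v^4 − 9v^3 + 58v^2 − 172v + 360) + (15v^3 − 75v^2 + 270v)
  v^4 − 9v^3 + 58v^2 − 172v + 360 = ((1/15)v − 4/15)(15v^3 − 75v^2 + 270v) + (20v^2 − 100v + 360)
  15v^3 − 75v^2 + 270v = ((3/4)v)(20v^2 − 100v + 360) + (0)
Last nonzero remainder: 20v^2 − 100v + 360. Dividing through by 20 gives the monic gcd v^2 − 5v + 18.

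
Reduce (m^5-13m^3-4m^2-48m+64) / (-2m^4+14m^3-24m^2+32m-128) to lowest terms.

Euclidean algorithm in ℚ[m]:
  m^5-13m^3-4m^2-48m+64 = (-(1/2)m-7/2)(-2m^4+14m^3-24m^2+32m-128) + (24m^3-72m^2-384)
  -2m^4+14m^3-24m^2+32m-128 = (-(1/12)m+1/3)(24m^3-72m^2-384) + (0)
Last nonzero remainder: 24m^3-72m^2-384. Dividing through by 24 gives the monic gcd m^3-3m^2-16.
Cancel m^3-3m^2-16 from numerator and denominator to get the reduced form.

(-m^2-3m+4)/(2m-8)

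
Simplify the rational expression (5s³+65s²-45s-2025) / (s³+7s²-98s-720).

Repeated division with remainder:
  5s³+65s²-45s-2025 = (5)(s³+7s²-98s-720) + (30s²+445s+1575)
  s³+7s²-98s-720 = ((1/30)s-47/180)(30s²+445s+1575) + (-(1235/36)s-1235/4)
  30s²+445s+1575 = (-(216/247)s-1260/247)(-(1235/36)s-1235/4) + (0)
Last nonzero remainder: -(1235/36)s-1235/4. Dividing through by -1235/36 gives the monic gcd s+9.
Cancel s+9 from numerator and denominator to get the reduced form.

(5s²+20s-225)/(s²-2s-80)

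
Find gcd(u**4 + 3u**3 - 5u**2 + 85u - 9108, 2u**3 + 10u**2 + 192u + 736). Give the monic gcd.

Repeated division with remainder:
  u**4 + 3u**3 - 5u**2 + 85u - 9108 = ((1/2)u - 1)(2u**3 + 10u**2 + 192u + 736) + (-91u**2 - 91u - 8372)
  2u**3 + 10u**2 + 192u + 736 = (-(2/91)u - 8/91)(-91u**2 - 91u - 8372) + (0)
Last nonzero remainder: -91u**2 - 91u - 8372. Dividing through by -91 gives the monic gcd u**2 + u + 92.

u**2 + u + 92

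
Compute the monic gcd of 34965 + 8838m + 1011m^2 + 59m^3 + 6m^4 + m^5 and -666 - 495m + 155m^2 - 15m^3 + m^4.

By polynomial division,
  m^5 + 6m^4 + 59m^3 + 1011m^2 + 8838m + 34965 = (m + 21)(m^4 - 15m^3 + 155m^2 - 495m - 666) + (219m^3 - 1749m^2 + 19899m + 48951)
  m^4 - 15m^3 + 155m^2 - 495m - 666 = ((1/219)m - 512/15987)(219m^3 - 1749m^2 + 19899m + 48951) + ((43290/5329)m^2 - (432900/5329)m + 4805190/5329)
  219m^3 - 1749m^2 + 19899m + 48951 = ((389017/14430)m + 261121/4810)((43290/5329)m^2 - (432900/5329)m + 4805190/5329) + (0)
Last nonzero remainder: (43290/5329)m^2 - (432900/5329)m + 4805190/5329. Dividing through by 43290/5329 gives the monic gcd m^2 - 10m + 111.

111 - 10m + m^2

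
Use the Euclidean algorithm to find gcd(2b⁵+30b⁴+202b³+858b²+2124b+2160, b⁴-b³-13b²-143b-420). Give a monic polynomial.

Apply the Euclidean algorithm:
  2b⁵+30b⁴+202b³+858b²+2124b+2160 = (2b+32)(b⁴-b³-13b²-143b-420) + (260b³+1560b²+7540b+15600)
  b⁴-b³-13b²-143b-420 = ((1/260)b-7/260)(260b³+1560b²+7540b+15600) + (0)
Last nonzero remainder: 260b³+1560b²+7540b+15600. Dividing through by 260 gives the monic gcd b³+6b²+29b+60.

b³+6b²+29b+60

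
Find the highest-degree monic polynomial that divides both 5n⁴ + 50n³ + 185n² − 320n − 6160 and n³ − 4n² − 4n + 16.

Repeated division with remainder:
  5n⁴ + 50n³ + 185n² − 320n − 6160 = (5n + 70)(n³ − 4n² − 4n + 16) + (485n² − 120n − 7280)
  n³ − 4n² − 4n + 16 = ((1/485)n − 364/47045)(485n² − 120n − 7280) + ((94860/9409)n − 379440/9409)
  485n² − 120n − 7280 = ((912673/18972)n + 856219/4743)((94860/9409)n − 379440/9409) + (0)
Last nonzero remainder: (94860/9409)n − 379440/9409. Dividing through by 94860/9409 gives the monic gcd n − 4.

n − 4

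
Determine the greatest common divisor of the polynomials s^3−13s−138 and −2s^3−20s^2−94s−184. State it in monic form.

s^2+6s+23

By polynomial division,
  s^3−13s−138 = (−1/2)(−2s^3−20s^2−94s−184) + (−10s^2−60s−230)
  −2s^3−20s^2−94s−184 = ((1/5)s+4/5)(−10s^2−60s−230) + (0)
Last nonzero remainder: −10s^2−60s−230. Dividing through by −10 gives the monic gcd s^2+6s+23.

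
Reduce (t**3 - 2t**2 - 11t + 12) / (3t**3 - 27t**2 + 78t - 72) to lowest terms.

(t**2 + 2t - 3)/(3t**2 - 15t + 18)

Repeated division with remainder:
  t**3 - 2t**2 - 11t + 12 = (1/3)(3t**3 - 27t**2 + 78t - 72) + (7t**2 - 37t + 36)
  3t**3 - 27t**2 + 78t - 72 = ((3/7)t - 78/49)(7t**2 - 37t + 36) + ((180/49)t - 720/49)
  7t**2 - 37t + 36 = ((343/180)t - 49/20)((180/49)t - 720/49) + (0)
Last nonzero remainder: (180/49)t - 720/49. Dividing through by 180/49 gives the monic gcd t - 4.
Cancel t - 4 from numerator and denominator to get the reduced form.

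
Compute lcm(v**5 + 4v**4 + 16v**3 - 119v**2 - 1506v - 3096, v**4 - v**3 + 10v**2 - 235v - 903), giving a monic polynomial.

v**6 - 3v**5 - 12v**4 - 231v**3 - 673v**2 + 7446v + 21672

Repeated division with remainder:
  v**5 + 4v**4 + 16v**3 - 119v**2 - 1506v - 3096 = (v + 5)(v**4 - v**3 + 10v**2 - 235v - 903) + (11v**3 + 66v**2 + 572v + 1419)
  v**4 - v**3 + 10v**2 - 235v - 903 = ((1/11)v - 7/11)(11v**3 + 66v**2 + 572v + 1419) + (0)
Last nonzero remainder: 11v**3 + 66v**2 + 572v + 1419. Dividing through by 11 gives the monic gcd v**3 + 6v**2 + 52v + 129.
Then lcm(f, g) = f·g / gcd(f, g); expanding and making the result monic gives the answer.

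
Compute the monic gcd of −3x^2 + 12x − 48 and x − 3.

1

Apply the Euclidean algorithm:
  −3x^2 + 12x − 48 = (−3x + 3)(x − 3) + (−39)
  x − 3 = (−(1/39)x + 1/13)(−39) + (0)
The last nonzero remainder is the constant −39, so the polynomials are coprime and gcd = 1.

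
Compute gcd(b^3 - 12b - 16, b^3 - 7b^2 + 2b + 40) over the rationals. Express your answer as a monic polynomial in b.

b^2 - 2b - 8

Repeated division with remainder:
  b^3 - 12b - 16 = (b^3 - 7b^2 + 2b + 40) + (7b^2 - 14b - 56)
  b^3 - 7b^2 + 2b + 40 = ((1/7)b - 5/7)(7b^2 - 14b - 56) + (0)
Last nonzero remainder: 7b^2 - 14b - 56. Dividing through by 7 gives the monic gcd b^2 - 2b - 8.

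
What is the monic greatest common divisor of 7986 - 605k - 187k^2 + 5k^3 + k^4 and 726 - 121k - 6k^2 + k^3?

726 - 121k - 6k^2 + k^3

By polynomial division,
  k^4 + 5k^3 - 187k^2 - 605k + 7986 = (k + 11)(k^3 - 6k^2 - 121k + 726) + (0)
The last nonzero remainder k^3 - 6k^2 - 121k + 726 is already monic.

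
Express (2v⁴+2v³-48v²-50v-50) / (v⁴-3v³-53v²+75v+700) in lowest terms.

(2v²+2v+2)/(v²-3v-28)

Euclidean algorithm in ℚ[v]:
  2v⁴+2v³-48v²-50v-50 = (2)(v⁴-3v³-53v²+75v+700) + (8v³+58v²-200v-1450)
  v⁴-3v³-53v²+75v+700 = ((1/8)v-41/32)(8v³+58v²-200v-1450) + ((741/16)v²-18525/16)
  8v³+58v²-200v-1450 = ((128/741)v+928/741)((741/16)v²-18525/16) + (0)
Last nonzero remainder: (741/16)v²-18525/16. Dividing through by 741/16 gives the monic gcd v²-25.
Cancel v²-25 from numerator and denominator to get the reduced form.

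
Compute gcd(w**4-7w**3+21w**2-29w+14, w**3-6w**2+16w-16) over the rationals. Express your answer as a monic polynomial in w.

Apply the Euclidean algorithm:
  w**4-7w**3+21w**2-29w+14 = (w-1)(w**3-6w**2+16w-16) + (-w**2+3w-2)
  w**3-6w**2+16w-16 = (-w+3)(-w**2+3w-2) + (5w-10)
  -w**2+3w-2 = (-(1/5)w+1/5)(5w-10) + (0)
Last nonzero remainder: 5w-10. Dividing through by 5 gives the monic gcd w-2.

w-2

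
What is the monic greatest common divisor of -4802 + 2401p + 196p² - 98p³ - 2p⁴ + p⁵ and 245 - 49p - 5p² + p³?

-49 + p²

By polynomial division,
  p⁵ - 2p⁴ - 98p³ + 196p² + 2401p - 4802 = (p² + 3p - 34)(p³ - 5p² - 49p + 245) + (-72p² + 3528)
  p³ - 5p² - 49p + 245 = (-(1/72)p + 5/72)(-72p² + 3528) + (0)
Last nonzero remainder: -72p² + 3528. Dividing through by -72 gives the monic gcd p² - 49.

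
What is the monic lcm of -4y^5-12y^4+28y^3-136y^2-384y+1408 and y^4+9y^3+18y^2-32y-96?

Euclidean algorithm in ℚ[y]:
  -4y^5-12y^4+28y^3-136y^2-384y+1408 = (-4y+24)(y^4+9y^3+18y^2-32y-96) + (-116y^3-696y^2+3712)
  y^4+9y^3+18y^2-32y-96 = (-(1/116)y-3/116)(-116y^3-696y^2+3712) + (0)
Last nonzero remainder: -116y^3-696y^2+3712. Dividing through by -116 gives the monic gcd y^3+6y^2-32.
Then lcm(f, g) = f·g / gcd(f, g); expanding and making the result monic gives the answer.

y^6+6y^5+2y^4+13y^3+198y^2-64y-1056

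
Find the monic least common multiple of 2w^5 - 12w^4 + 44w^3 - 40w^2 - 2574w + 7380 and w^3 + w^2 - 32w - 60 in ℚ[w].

Repeated division with remainder:
  2w^5 - 12w^4 + 44w^3 - 40w^2 - 2574w + 7380 = (2w^2 - 14w + 122)(w^3 + w^2 - 32w - 60) + (-490w^2 + 490w + 14700)
  w^3 + w^2 - 32w - 60 = (-(1/490)w - 1/245)(-490w^2 + 490w + 14700) + (0)
Last nonzero remainder: -490w^2 + 490w + 14700. Dividing through by -490 gives the monic gcd w^2 - w - 30.
Then lcm(f, g) = f·g / gcd(f, g); expanding and making the result monic gives the answer.

w^6 - 4w^5 + 10w^4 + 24w^3 - 1327w^2 + 1116w + 7380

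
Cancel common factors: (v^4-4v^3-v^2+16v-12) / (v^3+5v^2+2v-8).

(v^2-5v+6)/(v+4)

Euclidean algorithm in ℚ[v]:
  v^4-4v^3-v^2+16v-12 = (v-9)(v^3+5v^2+2v-8) + (42v^2+42v-84)
  v^3+5v^2+2v-8 = ((1/42)v+2/21)(42v^2+42v-84) + (0)
Last nonzero remainder: 42v^2+42v-84. Dividing through by 42 gives the monic gcd v^2+v-2.
Cancel v^2+v-2 from numerator and denominator to get the reduced form.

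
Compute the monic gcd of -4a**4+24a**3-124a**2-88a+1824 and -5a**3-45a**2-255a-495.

a+3

Euclidean algorithm in ℚ[a]:
  -4a**4+24a**3-124a**2-88a+1824 = ((4/5)a-12)(-5a**3-45a**2-255a-495) + (-460a**2-2752a-4116)
  -5a**3-45a**2-255a-495 = ((1/92)a+347/10580)(-460a**2-2752a-4116) + (-(317404/2645)a-952212/2645)
  -460a**2-2752a-4116 = ((304175/79351)a+907235/79351)(-(317404/2645)a-952212/2645) + (0)
Last nonzero remainder: -(317404/2645)a-952212/2645. Dividing through by -317404/2645 gives the monic gcd a+3.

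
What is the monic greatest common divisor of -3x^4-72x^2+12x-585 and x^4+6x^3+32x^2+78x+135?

x^2+2x+15

Euclidean algorithm in ℚ[x]:
  -3x^4-72x^2+12x-585 = (-3)(x^4+6x^3+32x^2+78x+135) + (18x^3+24x^2+246x-180)
  x^4+6x^3+32x^2+78x+135 = ((1/18)x+7/27)(18x^3+24x^2+246x-180) + ((109/9)x^2+(218/9)x+545/3)
  18x^3+24x^2+246x-180 = ((162/109)x-108/109)((109/9)x^2+(218/9)x+545/3) + (0)
Last nonzero remainder: (109/9)x^2+(218/9)x+545/3. Dividing through by 109/9 gives the monic gcd x^2+2x+15.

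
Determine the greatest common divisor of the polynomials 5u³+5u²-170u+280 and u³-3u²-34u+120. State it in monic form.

u-4

Apply the Euclidean algorithm:
  5u³+5u²-170u+280 = (5)(u³-3u²-34u+120) + (20u²-320)
  u³-3u²-34u+120 = ((1/20)u-3/20)(20u²-320) + (-18u+72)
  20u²-320 = (-(10/9)u-40/9)(-18u+72) + (0)
Last nonzero remainder: -18u+72. Dividing through by -18 gives the monic gcd u-4.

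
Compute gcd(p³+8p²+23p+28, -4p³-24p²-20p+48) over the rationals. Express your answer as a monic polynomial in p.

Apply the Euclidean algorithm:
  p³+8p²+23p+28 = (-1/4)(-4p³-24p²-20p+48) + (2p²+18p+40)
  -4p³-24p²-20p+48 = (-2p+6)(2p²+18p+40) + (-48p-192)
  2p²+18p+40 = (-(1/24)p-5/24)(-48p-192) + (0)
Last nonzero remainder: -48p-192. Dividing through by -48 gives the monic gcd p+4.

p+4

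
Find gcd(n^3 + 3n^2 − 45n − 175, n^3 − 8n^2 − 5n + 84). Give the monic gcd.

By polynomial division,
  n^3 + 3n^2 − 45n − 175 = (n^3 − 8n^2 − 5n + 84) + (11n^2 − 40n − 259)
  n^3 − 8n^2 − 5n + 84 = ((1/11)n − 48/121)(11n^2 − 40n − 259) + ((324/121)n − 2268/121)
  11n^2 − 40n − 259 = ((1331/324)n + 4477/324)((324/121)n − 2268/121) + (0)
Last nonzero remainder: (324/121)n − 2268/121. Dividing through by 324/121 gives the monic gcd n − 7.

n − 7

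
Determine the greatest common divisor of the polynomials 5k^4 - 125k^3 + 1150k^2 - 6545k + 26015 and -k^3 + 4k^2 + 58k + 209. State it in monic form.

By polynomial division,
  5k^4 - 125k^3 + 1150k^2 - 6545k + 26015 = (-5k + 105)(-k^3 + 4k^2 + 58k + 209) + (1020k^2 - 11590k + 4070)
  -k^3 + 4k^2 + 58k + 209 = (-(1/1020)k - 751/104040)(1020k^2 - 11590k + 4070) + (-(225463/10404)k + 2480093/10404)
  1020k^2 - 11590k + 4070 = (-(10612080/225463)k + 3849480/225463)(-(225463/10404)k + 2480093/10404) + (0)
Last nonzero remainder: -(225463/10404)k + 2480093/10404. Dividing through by -225463/10404 gives the monic gcd k - 11.

k - 11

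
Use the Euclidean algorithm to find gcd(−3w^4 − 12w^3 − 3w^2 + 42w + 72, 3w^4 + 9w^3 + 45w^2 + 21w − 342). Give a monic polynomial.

w^2 + w − 6

Repeated division with remainder:
  −3w^4 − 12w^3 − 3w^2 + 42w + 72 = (−1)(3w^4 + 9w^3 + 45w^2 + 21w − 342) + (−3w^3 + 42w^2 + 63w − 270)
  3w^4 + 9w^3 + 45w^2 + 21w − 342 = (−w − 17)(−3w^3 + 42w^2 + 63w − 270) + (822w^2 + 822w − 4932)
  −3w^3 + 42w^2 + 63w − 270 = (−(1/274)w + 15/274)(822w^2 + 822w − 4932) + (0)
Last nonzero remainder: 822w^2 + 822w − 4932. Dividing through by 822 gives the monic gcd w^2 + w − 6.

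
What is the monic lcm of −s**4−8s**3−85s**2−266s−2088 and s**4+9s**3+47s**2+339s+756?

By polynomial division,
  −s**4−8s**3−85s**2−266s−2088 = (−1)(s**4+9s**3+47s**2+339s+756) + (s**3−38s**2+73s−1332)
  s**4+9s**3+47s**2+339s+756 = (s+47)(s**3−38s**2+73s−1332) + (1760s**2−1760s+63360)
  s**3−38s**2+73s−1332 = ((1/1760)s−37/1760)(1760s**2−1760s+63360) + (0)
Last nonzero remainder: 1760s**2−1760s+63360. Dividing through by 1760 gives the monic gcd s**2−s+36.
Then lcm(f, g) = f·g / gcd(f, g); expanding and making the result monic gives the answer.

s**6+18s**5+186s**4+1284s**3+6533s**2+26466s+43848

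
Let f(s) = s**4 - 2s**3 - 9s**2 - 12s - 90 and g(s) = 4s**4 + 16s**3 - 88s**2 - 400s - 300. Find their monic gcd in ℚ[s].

s**2 - 2s - 15

By polynomial division,
  s**4 - 2s**3 - 9s**2 - 12s - 90 = (1/4)(4s**4 + 16s**3 - 88s**2 - 400s - 300) + (-6s**3 + 13s**2 + 88s - 15)
  4s**4 + 16s**3 - 88s**2 - 400s - 300 = (-(2/3)s - 37/9)(-6s**3 + 13s**2 + 88s - 15) + ((217/9)s**2 - (434/9)s - 1085/3)
  -6s**3 + 13s**2 + 88s - 15 = (-(54/217)s + 9/217)((217/9)s**2 - (434/9)s - 1085/3) + (0)
Last nonzero remainder: (217/9)s**2 - (434/9)s - 1085/3. Dividing through by 217/9 gives the monic gcd s**2 - 2s - 15.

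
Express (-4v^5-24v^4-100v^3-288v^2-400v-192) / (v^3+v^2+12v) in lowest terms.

(-4v^3-20v^2-32v-16)/(v)

Euclidean algorithm in ℚ[v]:
  -4v^5-24v^4-100v^3-288v^2-400v-192 = (-4v^2-20v-32)(v^3+v^2+12v) + (-16v^2-16v-192)
  v^3+v^2+12v = (-(1/16)v)(-16v^2-16v-192) + (0)
Last nonzero remainder: -16v^2-16v-192. Dividing through by -16 gives the monic gcd v^2+v+12.
Cancel v^2+v+12 from numerator and denominator to get the reduced form.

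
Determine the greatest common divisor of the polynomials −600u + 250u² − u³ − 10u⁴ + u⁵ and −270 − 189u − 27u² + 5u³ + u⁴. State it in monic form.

−30 − u + u²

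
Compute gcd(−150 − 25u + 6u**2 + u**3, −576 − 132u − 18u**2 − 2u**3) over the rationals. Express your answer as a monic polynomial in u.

6 + u

By polynomial division,
  u**3 + 6u**2 − 25u − 150 = (−1/2)(−2u**3 − 18u**2 − 132u − 576) + (−3u**2 − 91u − 438)
  −2u**3 − 18u**2 − 132u − 576 = ((2/3)u − 128/9)(−3u**2 − 91u − 438) + (−(10208/9)u − 20416/3)
  −3u**2 − 91u − 438 = ((27/10208)u + 657/10208)(−(10208/9)u − 20416/3) + (0)
Last nonzero remainder: −(10208/9)u − 20416/3. Dividing through by −10208/9 gives the monic gcd u + 6.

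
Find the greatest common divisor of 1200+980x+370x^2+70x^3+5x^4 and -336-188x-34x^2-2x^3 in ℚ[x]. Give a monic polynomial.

24+10x+x^2

Repeated division with remainder:
  5x^4+70x^3+370x^2+980x+1200 = (-(5/2)x+15/2)(-2x^3-34x^2-188x-336) + (155x^2+1550x+3720)
  -2x^3-34x^2-188x-336 = (-(2/155)x-14/155)(155x^2+1550x+3720) + (0)
Last nonzero remainder: 155x^2+1550x+3720. Dividing through by 155 gives the monic gcd x^2+10x+24.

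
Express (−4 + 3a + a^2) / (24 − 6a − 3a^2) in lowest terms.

By polynomial division,
  a^2 + 3a − 4 = (−1/3)(−3a^2 − 6a + 24) + (a + 4)
  −3a^2 − 6a + 24 = (−3a + 6)(a + 4) + (0)
The last nonzero remainder a + 4 is already monic.
Cancel a + 4 from numerator and denominator to get the reduced form.

(1 − a)/(−6 + 3a)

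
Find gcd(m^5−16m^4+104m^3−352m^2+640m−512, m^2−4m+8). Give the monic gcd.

Repeated division with remainder:
  m^5−16m^4+104m^3−352m^2+640m−512 = (m^3−12m^2+48m−64)(m^2−4m+8) + (0)
The last nonzero remainder m^2−4m+8 is already monic.

m^2−4m+8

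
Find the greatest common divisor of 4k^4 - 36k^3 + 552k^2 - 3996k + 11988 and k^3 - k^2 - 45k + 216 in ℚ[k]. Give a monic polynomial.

Repeated division with remainder:
  4k^4 - 36k^3 + 552k^2 - 3996k + 11988 = (4k - 32)(k^3 - k^2 - 45k + 216) + (700k^2 - 6300k + 18900)
  k^3 - k^2 - 45k + 216 = ((1/700)k + 2/175)(700k^2 - 6300k + 18900) + (0)
Last nonzero remainder: 700k^2 - 6300k + 18900. Dividing through by 700 gives the monic gcd k^2 - 9k + 27.

k^2 - 9k + 27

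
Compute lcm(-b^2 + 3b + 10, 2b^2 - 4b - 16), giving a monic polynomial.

Euclidean algorithm in ℚ[b]:
  -b^2 + 3b + 10 = (-1/2)(2b^2 - 4b - 16) + (b + 2)
  2b^2 - 4b - 16 = (2b - 8)(b + 2) + (0)
The last nonzero remainder b + 2 is already monic.
Then lcm(f, g) = f·g / gcd(f, g); expanding and making the result monic gives the answer.

b^3 - 7b^2 + 2b + 40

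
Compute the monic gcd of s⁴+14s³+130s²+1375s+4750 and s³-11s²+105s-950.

s²-s+95

Repeated division with remainder:
  s⁴+14s³+130s²+1375s+4750 = (s+25)(s³-11s²+105s-950) + (300s²-300s+28500)
  s³-11s²+105s-950 = ((1/300)s-1/30)(300s²-300s+28500) + (0)
Last nonzero remainder: 300s²-300s+28500. Dividing through by 300 gives the monic gcd s²-s+95.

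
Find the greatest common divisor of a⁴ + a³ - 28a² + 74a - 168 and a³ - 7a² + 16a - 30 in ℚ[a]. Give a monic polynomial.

a² - 2a + 6

By polynomial division,
  a⁴ + a³ - 28a² + 74a - 168 = (a + 8)(a³ - 7a² + 16a - 30) + (12a² - 24a + 72)
  a³ - 7a² + 16a - 30 = ((1/12)a - 5/12)(12a² - 24a + 72) + (0)
Last nonzero remainder: 12a² - 24a + 72. Dividing through by 12 gives the monic gcd a² - 2a + 6.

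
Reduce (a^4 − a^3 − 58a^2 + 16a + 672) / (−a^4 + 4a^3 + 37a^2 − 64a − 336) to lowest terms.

(−a − 6)/(a + 3)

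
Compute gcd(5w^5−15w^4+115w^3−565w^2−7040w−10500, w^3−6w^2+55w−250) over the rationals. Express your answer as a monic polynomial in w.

w^2−w+50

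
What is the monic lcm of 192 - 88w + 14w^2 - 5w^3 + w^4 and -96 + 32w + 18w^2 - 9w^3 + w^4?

Euclidean algorithm in ℚ[w]:
  w^4 - 5w^3 + 14w^2 - 88w + 192 = (w^4 - 9w^3 + 18w^2 + 32w - 96) + (4w^3 - 4w^2 - 120w + 288)
  w^4 - 9w^3 + 18w^2 + 32w - 96 = ((1/4)w - 2)(4w^3 - 4w^2 - 120w + 288) + (40w^2 - 280w + 480)
  4w^3 - 4w^2 - 120w + 288 = ((1/10)w + 3/5)(40w^2 - 280w + 480) + (0)
Last nonzero remainder: 40w^2 - 280w + 480. Dividing through by 40 gives the monic gcd w^2 - 7w + 12.
Then lcm(f, g) = f·g / gcd(f, g); expanding and making the result monic gives the answer.

-1536 + 320w + 256w^2 - 76w^3 + 16w^4 - 7w^5 + w^6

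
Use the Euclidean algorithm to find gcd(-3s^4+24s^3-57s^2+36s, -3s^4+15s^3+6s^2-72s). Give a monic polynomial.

s^3-7s^2+12s

Euclidean algorithm in ℚ[s]:
  -3s^4+24s^3-57s^2+36s = (-3s^4+15s^3+6s^2-72s) + (9s^3-63s^2+108s)
  -3s^4+15s^3+6s^2-72s = (-(1/3)s-2/3)(9s^3-63s^2+108s) + (0)
Last nonzero remainder: 9s^3-63s^2+108s. Dividing through by 9 gives the monic gcd s^3-7s^2+12s.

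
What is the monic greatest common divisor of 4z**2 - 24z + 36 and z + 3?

1

Repeated division with remainder:
  4z**2 - 24z + 36 = (4z - 36)(z + 3) + (144)
  z + 3 = ((1/144)z + 1/48)(144) + (0)
The last nonzero remainder is the constant 144, so the polynomials are coprime and gcd = 1.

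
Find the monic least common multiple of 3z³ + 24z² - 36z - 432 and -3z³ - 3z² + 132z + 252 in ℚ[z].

z⁵ + 3z⁴ - 66z³ - 196z² + 888z + 2016

Apply the Euclidean algorithm:
  3z³ + 24z² - 36z - 432 = (-1)(-3z³ - 3z² + 132z + 252) + (21z² + 96z - 180)
  -3z³ - 3z² + 132z + 252 = (-(1/7)z + 25/49)(21z² + 96z - 180) + ((2808/49)z + 16848/49)
  21z² + 96z - 180 = ((343/936)z - 245/468)((2808/49)z + 16848/49) + (0)
Last nonzero remainder: (2808/49)z + 16848/49. Dividing through by 2808/49 gives the monic gcd z + 6.
Then lcm(f, g) = f·g / gcd(f, g); expanding and making the result monic gives the answer.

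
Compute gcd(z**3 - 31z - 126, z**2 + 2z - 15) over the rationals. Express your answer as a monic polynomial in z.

By polynomial division,
  z**3 - 31z - 126 = (z - 2)(z**2 + 2z - 15) + (-12z - 156)
  z**2 + 2z - 15 = (-(1/12)z + 11/12)(-12z - 156) + (128)
  -12z - 156 = (-(3/32)z - 39/32)(128) + (0)
The last nonzero remainder is the constant 128, so the polynomials are coprime and gcd = 1.

1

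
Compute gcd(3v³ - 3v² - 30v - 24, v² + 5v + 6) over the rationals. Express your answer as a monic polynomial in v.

v + 2

Euclidean algorithm in ℚ[v]:
  3v³ - 3v² - 30v - 24 = (3v - 18)(v² + 5v + 6) + (42v + 84)
  v² + 5v + 6 = ((1/42)v + 1/14)(42v + 84) + (0)
Last nonzero remainder: 42v + 84. Dividing through by 42 gives the monic gcd v + 2.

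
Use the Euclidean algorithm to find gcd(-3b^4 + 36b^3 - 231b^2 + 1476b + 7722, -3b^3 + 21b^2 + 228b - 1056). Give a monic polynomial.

By polynomial division,
  -3b^4 + 36b^3 - 231b^2 + 1476b + 7722 = (b - 5)(-3b^3 + 21b^2 + 228b - 1056) + (-354b^2 + 3672b + 2442)
  -3b^3 + 21b^2 + 228b - 1056 = ((1/118)b + 199/6962)(-354b^2 + 3672b + 2442) + ((356265/3481)b - 3918915/3481)
  -354b^2 + 3672b + 2442 = (-(410758/118755)b - 257594/118755)((356265/3481)b - 3918915/3481) + (0)
Last nonzero remainder: (356265/3481)b - 3918915/3481. Dividing through by 356265/3481 gives the monic gcd b - 11.

b - 11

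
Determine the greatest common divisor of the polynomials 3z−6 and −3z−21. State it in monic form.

Repeated division with remainder:
  3z−6 = (−1)(−3z−21) + (−27)
  −3z−21 = ((1/9)z+7/9)(−27) + (0)
The last nonzero remainder is the constant −27, so the polynomials are coprime and gcd = 1.

1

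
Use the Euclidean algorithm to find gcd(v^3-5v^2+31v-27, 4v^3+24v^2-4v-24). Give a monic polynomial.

v-1

Euclidean algorithm in ℚ[v]:
  v^3-5v^2+31v-27 = (1/4)(4v^3+24v^2-4v-24) + (-11v^2+32v-21)
  4v^3+24v^2-4v-24 = (-(4/11)v-392/121)(-11v^2+32v-21) + ((11136/121)v-11136/121)
  -11v^2+32v-21 = (-(1331/11136)v+847/3712)((11136/121)v-11136/121) + (0)
Last nonzero remainder: (11136/121)v-11136/121. Dividing through by 11136/121 gives the monic gcd v-1.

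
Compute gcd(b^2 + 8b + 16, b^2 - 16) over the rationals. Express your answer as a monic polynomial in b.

b + 4

Euclidean algorithm in ℚ[b]:
  b^2 + 8b + 16 = (b^2 - 16) + (8b + 32)
  b^2 - 16 = ((1/8)b - 1/2)(8b + 32) + (0)
Last nonzero remainder: 8b + 32. Dividing through by 8 gives the monic gcd b + 4.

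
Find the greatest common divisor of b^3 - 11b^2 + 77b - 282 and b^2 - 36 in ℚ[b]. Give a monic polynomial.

Apply the Euclidean algorithm:
  b^3 - 11b^2 + 77b - 282 = (b - 11)(b^2 - 36) + (113b - 678)
  b^2 - 36 = ((1/113)b + 6/113)(113b - 678) + (0)
Last nonzero remainder: 113b - 678. Dividing through by 113 gives the monic gcd b - 6.

b - 6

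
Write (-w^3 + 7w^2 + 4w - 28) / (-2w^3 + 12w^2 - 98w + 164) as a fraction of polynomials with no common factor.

Apply the Euclidean algorithm:
  -w^3 + 7w^2 + 4w - 28 = (1/2)(-2w^3 + 12w^2 - 98w + 164) + (w^2 + 53w - 110)
  -2w^3 + 12w^2 - 98w + 164 = (-2w + 118)(w^2 + 53w - 110) + (-6572w + 13144)
  w^2 + 53w - 110 = (-(1/6572)w - 55/6572)(-6572w + 13144) + (0)
Last nonzero remainder: -6572w + 13144. Dividing through by -6572 gives the monic gcd w - 2.
Cancel w - 2 from numerator and denominator to get the reduced form.

(w^2 - 5w - 14)/(2w^2 - 8w + 82)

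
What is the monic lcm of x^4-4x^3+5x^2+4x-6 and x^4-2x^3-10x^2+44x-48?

x^6-2x^5-11x^4+46x^3-38x^2-44x+48

By polynomial division,
  x^4-4x^3+5x^2+4x-6 = (x^4-2x^3-10x^2+44x-48) + (-2x^3+15x^2-40x+42)
  x^4-2x^3-10x^2+44x-48 = (-(1/2)x-11/4)(-2x^3+15x^2-40x+42) + ((45/4)x^2-45x+135/2)
  -2x^3+15x^2-40x+42 = (-(8/45)x+28/45)((45/4)x^2-45x+135/2) + (0)
Last nonzero remainder: (45/4)x^2-45x+135/2. Dividing through by 45/4 gives the monic gcd x^2-4x+6.
Then lcm(f, g) = f·g / gcd(f, g); expanding and making the result monic gives the answer.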